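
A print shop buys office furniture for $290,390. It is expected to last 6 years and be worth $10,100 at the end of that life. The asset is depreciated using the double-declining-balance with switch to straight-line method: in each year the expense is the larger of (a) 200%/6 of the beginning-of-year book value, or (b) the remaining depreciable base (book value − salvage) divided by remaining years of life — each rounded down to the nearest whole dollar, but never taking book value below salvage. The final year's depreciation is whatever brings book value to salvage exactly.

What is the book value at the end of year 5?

$33,731

Depreciable base = $290,390 − $10,100 = $280,290.
Year 1: DB = ⌊$290,390 × 200%/6⌋ = $96,796; SL = ⌊$280,290/6⌋ = $46,715 → take DB $96,796. Book value $193,594.
Year 2: DB = ⌊$193,594 × 200%/6⌋ = $64,531; SL = ⌊$183,494/5⌋ = $36,698 → take DB $64,531. Book value $129,063.
Year 3: DB = ⌊$129,063 × 200%/6⌋ = $43,021; SL = ⌊$118,963/4⌋ = $29,740 → take DB $43,021. Book value $86,042.
Year 4: DB = ⌊$86,042 × 200%/6⌋ = $28,680; SL = ⌊$75,942/3⌋ = $25,314 → take DB $28,680. Book value $57,362.
Year 5: DB = ⌊$57,362 × 200%/6⌋ = $19,120; SL = ⌊$47,262/2⌋ = $23,631 → take SL $23,631. Book value $33,731.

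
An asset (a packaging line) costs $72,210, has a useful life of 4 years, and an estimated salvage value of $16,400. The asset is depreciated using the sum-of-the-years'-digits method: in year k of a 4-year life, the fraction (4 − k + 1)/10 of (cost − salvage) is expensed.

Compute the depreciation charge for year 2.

Depreciable base = $72,210 − $16,400 = $55,810.
Sum of the years' digits = 4+3+2+1 = 10.
Year 1: $55,810 × 4/10 = $22,324. Book value $49,886.
Year 2: $55,810 × 3/10 = $16,743. Book value $33,143.

$16,743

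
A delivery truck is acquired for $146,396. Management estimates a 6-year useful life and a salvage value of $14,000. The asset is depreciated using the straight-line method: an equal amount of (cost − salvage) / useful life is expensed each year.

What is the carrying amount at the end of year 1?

$124,330

Depreciable base = $146,396 − $14,000 = $132,396.
Annual expense = $132,396 / 6 = $22,066.
End of year 1: book value $124,330.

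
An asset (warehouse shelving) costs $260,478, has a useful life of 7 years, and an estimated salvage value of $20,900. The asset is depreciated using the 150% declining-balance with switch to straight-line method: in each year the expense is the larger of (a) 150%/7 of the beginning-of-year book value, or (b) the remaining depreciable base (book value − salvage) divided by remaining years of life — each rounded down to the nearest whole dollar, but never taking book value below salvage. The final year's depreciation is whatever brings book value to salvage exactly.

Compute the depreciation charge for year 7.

Depreciable base = $260,478 − $20,900 = $239,578.
Year 1: DB = ⌊$260,478 × 150%/7⌋ = $55,816; SL = ⌊$239,578/7⌋ = $34,225 → take DB $55,816. Book value $204,662.
Year 2: DB = ⌊$204,662 × 150%/7⌋ = $43,856; SL = ⌊$183,762/6⌋ = $30,627 → take DB $43,856. Book value $160,806.
Year 3: DB = ⌊$160,806 × 150%/7⌋ = $34,458; SL = ⌊$139,906/5⌋ = $27,981 → take DB $34,458. Book value $126,348.
Year 4: DB = ⌊$126,348 × 150%/7⌋ = $27,074; SL = ⌊$105,448/4⌋ = $26,362 → take DB $27,074. Book value $99,274.
Year 5: DB = ⌊$99,274 × 150%/7⌋ = $21,273; SL = ⌊$78,374/3⌋ = $26,124 → take SL $26,124. Book value $73,150.
Year 6: DB = ⌊$73,150 × 150%/7⌋ = $15,675; SL = ⌊$52,250/2⌋ = $26,125 → take SL $26,125. Book value $47,025.
Year 7 (final): $47,025 − $20,900 = $26,125. Book value $20,900.

$26,125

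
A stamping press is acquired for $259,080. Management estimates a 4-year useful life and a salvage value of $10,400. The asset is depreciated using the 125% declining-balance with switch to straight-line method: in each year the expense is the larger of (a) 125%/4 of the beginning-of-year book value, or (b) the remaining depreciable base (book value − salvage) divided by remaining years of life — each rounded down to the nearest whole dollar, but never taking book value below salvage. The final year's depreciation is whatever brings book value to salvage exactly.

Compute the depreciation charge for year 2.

$55,906

Depreciable base = $259,080 − $10,400 = $248,680.
Year 1: DB = ⌊$259,080 × 125%/4⌋ = $80,962; SL = ⌊$248,680/4⌋ = $62,170 → take DB $80,962. Book value $178,118.
Year 2: DB = ⌊$178,118 × 125%/4⌋ = $55,661; SL = ⌊$167,718/3⌋ = $55,906 → take SL $55,906. Book value $122,212.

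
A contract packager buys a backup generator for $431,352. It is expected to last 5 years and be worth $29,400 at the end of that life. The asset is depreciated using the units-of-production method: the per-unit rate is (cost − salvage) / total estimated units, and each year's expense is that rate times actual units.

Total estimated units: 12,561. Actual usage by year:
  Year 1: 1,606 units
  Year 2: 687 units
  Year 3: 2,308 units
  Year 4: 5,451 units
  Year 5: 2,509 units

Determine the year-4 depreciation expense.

$174,432

Depreciable base = $431,352 − $29,400 = $401,952.
Rate = $401,952 / 12,561 units = $32 per unit.
Year 1: 1,606 × $32 = $51,392. Book value $379,960.
Year 2: 687 × $32 = $21,984. Book value $357,976.
Year 3: 2,308 × $32 = $73,856. Book value $284,120.
Year 4: 5,451 × $32 = $174,432. Book value $109,688.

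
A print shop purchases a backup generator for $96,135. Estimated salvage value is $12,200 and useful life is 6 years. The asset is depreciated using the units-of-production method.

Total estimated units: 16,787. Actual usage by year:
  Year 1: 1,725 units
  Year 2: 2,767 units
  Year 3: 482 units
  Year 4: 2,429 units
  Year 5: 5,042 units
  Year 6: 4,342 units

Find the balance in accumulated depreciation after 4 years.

$37,015

Depreciable base = $96,135 − $12,200 = $83,935.
Rate = $83,935 / 16,787 units = $5 per unit.
Year 1: 1,725 × $5 = $8,625. Book value $87,510.
Year 2: 2,767 × $5 = $13,835. Book value $73,675.
Year 3: 482 × $5 = $2,410. Book value $71,265.
Year 4: 2,429 × $5 = $12,145. Book value $59,120.
Accumulated through year 4 = $96,135 − $59,120 = $37,015.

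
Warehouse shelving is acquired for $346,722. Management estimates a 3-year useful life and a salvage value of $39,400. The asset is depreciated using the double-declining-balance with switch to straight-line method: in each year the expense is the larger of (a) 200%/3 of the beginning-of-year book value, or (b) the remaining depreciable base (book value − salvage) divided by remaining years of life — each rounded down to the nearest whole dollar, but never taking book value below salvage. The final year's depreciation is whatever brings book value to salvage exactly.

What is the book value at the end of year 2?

$39,400

Depreciable base = $346,722 − $39,400 = $307,322.
Year 1: DB = ⌊$346,722 × 200%/3⌋ = $231,148; SL = ⌊$307,322/3⌋ = $102,440 → take DB $231,148. Book value $115,574.
Year 2: DB = ⌊$115,574 × 200%/3⌋ = $77,049; SL = ⌊$76,174/2⌋ = $38,087 → take DB $77,049, capped at $76,174. Book value $39,400.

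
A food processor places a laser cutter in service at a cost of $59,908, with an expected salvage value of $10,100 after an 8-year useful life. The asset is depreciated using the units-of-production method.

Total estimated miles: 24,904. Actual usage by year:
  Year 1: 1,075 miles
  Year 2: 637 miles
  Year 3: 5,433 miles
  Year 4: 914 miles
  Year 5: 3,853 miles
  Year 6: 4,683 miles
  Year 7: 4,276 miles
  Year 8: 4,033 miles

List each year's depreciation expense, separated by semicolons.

Depreciable base = $59,908 − $10,100 = $49,808.
Rate = $49,808 / 24,904 miles = $2 per mile.
Year 1: 1,075 × $2 = $2,150. Book value $57,758.
Year 2: 637 × $2 = $1,274. Book value $56,484.
Year 3: 5,433 × $2 = $10,866. Book value $45,618.
Year 4: 914 × $2 = $1,828. Book value $43,790.
Year 5: 3,853 × $2 = $7,706. Book value $36,084.
Year 6: 4,683 × $2 = $9,366. Book value $26,718.
Year 7: 4,276 × $2 = $8,552. Book value $18,166.
Year 8: 4,033 × $2 = $8,066. Book value $10,100.

$2,150; $1,274; $10,866; $1,828; $7,706; $9,366; $8,552; $8,066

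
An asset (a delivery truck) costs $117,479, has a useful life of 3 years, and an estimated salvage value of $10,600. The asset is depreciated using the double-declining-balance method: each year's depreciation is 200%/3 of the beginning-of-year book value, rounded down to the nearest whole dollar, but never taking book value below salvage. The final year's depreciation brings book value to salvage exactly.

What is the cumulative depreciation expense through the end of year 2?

Depreciable base = $117,479 − $10,600 = $106,879.
Year 1: ⌊$117,479 × 200%/3⌋ = $78,319. Book value $39,160.
Year 2: ⌊$39,160 × 200%/3⌋ = $26,106. Book value $13,054.
Accumulated through year 2 = $117,479 − $13,054 = $104,425.

$104,425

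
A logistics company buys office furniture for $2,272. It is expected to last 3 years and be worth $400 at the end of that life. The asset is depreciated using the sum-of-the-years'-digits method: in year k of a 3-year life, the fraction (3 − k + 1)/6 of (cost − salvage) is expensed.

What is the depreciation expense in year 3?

Depreciable base = $2,272 − $400 = $1,872.
Sum of the years' digits = 3+2+1 = 6.
Year 1: $1,872 × 3/6 = $936. Book value $1,336.
Year 2: $1,872 × 2/6 = $624. Book value $712.
Year 3: $1,872 × 1/6 = $312. Book value $400.

$312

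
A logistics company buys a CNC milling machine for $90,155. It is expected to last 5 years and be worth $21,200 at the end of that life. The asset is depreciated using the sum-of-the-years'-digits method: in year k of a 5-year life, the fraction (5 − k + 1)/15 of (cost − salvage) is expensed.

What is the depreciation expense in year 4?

Depreciable base = $90,155 − $21,200 = $68,955.
Sum of the years' digits = 5+4+3+2+1 = 15.
Year 1: $68,955 × 5/15 = $22,985. Book value $67,170.
Year 2: $68,955 × 4/15 = $18,388. Book value $48,782.
Year 3: $68,955 × 3/15 = $13,791. Book value $34,991.
Year 4: $68,955 × 2/15 = $9,194. Book value $25,797.

$9,194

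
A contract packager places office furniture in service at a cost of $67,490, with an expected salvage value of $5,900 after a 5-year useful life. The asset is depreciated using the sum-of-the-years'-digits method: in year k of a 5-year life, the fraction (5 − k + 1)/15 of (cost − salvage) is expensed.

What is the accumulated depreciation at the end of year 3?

$49,272

Depreciable base = $67,490 − $5,900 = $61,590.
Sum of the years' digits = 5+4+3+2+1 = 15.
Year 1: $61,590 × 5/15 = $20,530. Book value $46,960.
Year 2: $61,590 × 4/15 = $16,424. Book value $30,536.
Year 3: $61,590 × 3/15 = $12,318. Book value $18,218.
Accumulated through year 3 = $67,490 − $18,218 = $49,272.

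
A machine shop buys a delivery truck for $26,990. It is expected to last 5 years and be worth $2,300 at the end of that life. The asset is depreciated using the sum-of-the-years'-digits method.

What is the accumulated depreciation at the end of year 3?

$19,752

Depreciable base = $26,990 − $2,300 = $24,690.
Sum of the years' digits = 5+4+3+2+1 = 15.
Year 1: $24,690 × 5/15 = $8,230. Book value $18,760.
Year 2: $24,690 × 4/15 = $6,584. Book value $12,176.
Year 3: $24,690 × 3/15 = $4,938. Book value $7,238.
Accumulated through year 3 = $26,990 − $7,238 = $19,752.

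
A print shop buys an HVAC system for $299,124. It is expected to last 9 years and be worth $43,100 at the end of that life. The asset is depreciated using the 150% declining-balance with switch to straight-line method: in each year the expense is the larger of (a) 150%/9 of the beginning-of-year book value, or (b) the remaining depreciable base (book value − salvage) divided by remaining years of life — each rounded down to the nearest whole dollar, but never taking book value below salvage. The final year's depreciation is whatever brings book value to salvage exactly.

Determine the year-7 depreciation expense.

$19,026

Depreciable base = $299,124 − $43,100 = $256,024.
Year 1: DB = ⌊$299,124 × 150%/9⌋ = $49,854; SL = ⌊$256,024/9⌋ = $28,447 → take DB $49,854. Book value $249,270.
Year 2: DB = ⌊$249,270 × 150%/9⌋ = $41,545; SL = ⌊$206,170/8⌋ = $25,771 → take DB $41,545. Book value $207,725.
Year 3: DB = ⌊$207,725 × 150%/9⌋ = $34,620; SL = ⌊$164,625/7⌋ = $23,517 → take DB $34,620. Book value $173,105.
Year 4: DB = ⌊$173,105 × 150%/9⌋ = $28,850; SL = ⌊$130,005/6⌋ = $21,667 → take DB $28,850. Book value $144,255.
Year 5: DB = ⌊$144,255 × 150%/9⌋ = $24,042; SL = ⌊$101,155/5⌋ = $20,231 → take DB $24,042. Book value $120,213.
Year 6: DB = ⌊$120,213 × 150%/9⌋ = $20,035; SL = ⌊$77,113/4⌋ = $19,278 → take DB $20,035. Book value $100,178.
Year 7: DB = ⌊$100,178 × 150%/9⌋ = $16,696; SL = ⌊$57,078/3⌋ = $19,026 → take SL $19,026. Book value $81,152.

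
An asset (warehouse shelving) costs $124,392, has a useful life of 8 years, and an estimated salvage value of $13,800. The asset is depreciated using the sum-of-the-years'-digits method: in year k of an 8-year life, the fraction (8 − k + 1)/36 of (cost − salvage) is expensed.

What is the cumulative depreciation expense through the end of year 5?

Depreciable base = $124,392 − $13,800 = $110,592.
Sum of the years' digits = 8+7+6+5+4+3+2+1 = 36.
Year 1: $110,592 × 8/36 = $24,576. Book value $99,816.
Year 2: $110,592 × 7/36 = $21,504. Book value $78,312.
Year 3: $110,592 × 6/36 = $18,432. Book value $59,880.
Year 4: $110,592 × 5/36 = $15,360. Book value $44,520.
Year 5: $110,592 × 4/36 = $12,288. Book value $32,232.
Accumulated through year 5 = $124,392 − $32,232 = $92,160.

$92,160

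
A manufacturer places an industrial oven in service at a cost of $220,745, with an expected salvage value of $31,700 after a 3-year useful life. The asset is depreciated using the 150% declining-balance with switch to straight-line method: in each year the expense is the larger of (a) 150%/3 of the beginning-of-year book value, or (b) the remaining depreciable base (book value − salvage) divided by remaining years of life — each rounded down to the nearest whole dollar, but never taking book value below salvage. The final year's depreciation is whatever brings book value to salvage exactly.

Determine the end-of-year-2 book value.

$55,187

Depreciable base = $220,745 − $31,700 = $189,045.
Year 1: DB = ⌊$220,745 × 150%/3⌋ = $110,372; SL = ⌊$189,045/3⌋ = $63,015 → take DB $110,372. Book value $110,373.
Year 2: DB = ⌊$110,373 × 150%/3⌋ = $55,186; SL = ⌊$78,673/2⌋ = $39,336 → take DB $55,186. Book value $55,187.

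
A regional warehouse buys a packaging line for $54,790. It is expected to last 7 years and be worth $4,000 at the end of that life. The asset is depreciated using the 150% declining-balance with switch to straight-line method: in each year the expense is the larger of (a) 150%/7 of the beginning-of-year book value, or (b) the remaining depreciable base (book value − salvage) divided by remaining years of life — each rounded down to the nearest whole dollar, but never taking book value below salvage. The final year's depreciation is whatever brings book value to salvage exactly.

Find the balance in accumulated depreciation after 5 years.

$39,535

Depreciable base = $54,790 − $4,000 = $50,790.
Year 1: DB = ⌊$54,790 × 150%/7⌋ = $11,740; SL = ⌊$50,790/7⌋ = $7,255 → take DB $11,740. Book value $43,050.
Year 2: DB = ⌊$43,050 × 150%/7⌋ = $9,225; SL = ⌊$39,050/6⌋ = $6,508 → take DB $9,225. Book value $33,825.
Year 3: DB = ⌊$33,825 × 150%/7⌋ = $7,248; SL = ⌊$29,825/5⌋ = $5,965 → take DB $7,248. Book value $26,577.
Year 4: DB = ⌊$26,577 × 150%/7⌋ = $5,695; SL = ⌊$22,577/4⌋ = $5,644 → take DB $5,695. Book value $20,882.
Year 5: DB = ⌊$20,882 × 150%/7⌋ = $4,474; SL = ⌊$16,882/3⌋ = $5,627 → take SL $5,627. Book value $15,255.
Accumulated through year 5 = $54,790 − $15,255 = $39,535.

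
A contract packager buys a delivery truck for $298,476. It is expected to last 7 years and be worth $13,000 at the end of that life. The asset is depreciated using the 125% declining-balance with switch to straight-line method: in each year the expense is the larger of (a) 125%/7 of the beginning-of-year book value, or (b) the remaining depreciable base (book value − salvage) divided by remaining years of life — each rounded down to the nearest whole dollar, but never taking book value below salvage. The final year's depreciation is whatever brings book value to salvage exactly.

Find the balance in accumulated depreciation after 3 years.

$134,759

Depreciable base = $298,476 − $13,000 = $285,476.
Year 1: DB = ⌊$298,476 × 125%/7⌋ = $53,299; SL = ⌊$285,476/7⌋ = $40,782 → take DB $53,299. Book value $245,177.
Year 2: DB = ⌊$245,177 × 125%/7⌋ = $43,781; SL = ⌊$232,177/6⌋ = $38,696 → take DB $43,781. Book value $201,396.
Year 3: DB = ⌊$201,396 × 125%/7⌋ = $35,963; SL = ⌊$188,396/5⌋ = $37,679 → take SL $37,679. Book value $163,717.
Accumulated through year 3 = $298,476 − $163,717 = $134,759.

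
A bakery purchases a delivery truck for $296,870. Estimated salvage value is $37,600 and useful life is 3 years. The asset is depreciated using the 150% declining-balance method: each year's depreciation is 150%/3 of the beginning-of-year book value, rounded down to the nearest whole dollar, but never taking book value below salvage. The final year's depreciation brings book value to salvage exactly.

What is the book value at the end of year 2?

Depreciable base = $296,870 − $37,600 = $259,270.
Year 1: ⌊$296,870 × 150%/3⌋ = $148,435. Book value $148,435.
Year 2: ⌊$148,435 × 150%/3⌋ = $74,217. Book value $74,218.

$74,218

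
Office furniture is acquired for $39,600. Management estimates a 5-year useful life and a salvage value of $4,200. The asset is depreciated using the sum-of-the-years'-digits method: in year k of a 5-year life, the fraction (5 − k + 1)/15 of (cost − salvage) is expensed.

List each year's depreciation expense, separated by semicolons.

$11,800; $9,440; $7,080; $4,720; $2,360

Depreciable base = $39,600 − $4,200 = $35,400.
Sum of the years' digits = 5+4+3+2+1 = 15.
Year 1: $35,400 × 5/15 = $11,800. Book value $27,800.
Year 2: $35,400 × 4/15 = $9,440. Book value $18,360.
Year 3: $35,400 × 3/15 = $7,080. Book value $11,280.
Year 4: $35,400 × 2/15 = $4,720. Book value $6,560.
Year 5: $35,400 × 1/15 = $2,360. Book value $4,200.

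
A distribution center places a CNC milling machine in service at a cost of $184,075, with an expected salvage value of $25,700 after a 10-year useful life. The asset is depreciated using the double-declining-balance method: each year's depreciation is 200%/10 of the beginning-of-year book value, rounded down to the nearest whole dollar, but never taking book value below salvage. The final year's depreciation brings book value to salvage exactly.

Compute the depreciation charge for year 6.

Depreciable base = $184,075 − $25,700 = $158,375.
Year 1: ⌊$184,075 × 200%/10⌋ = $36,815. Book value $147,260.
Year 2: ⌊$147,260 × 200%/10⌋ = $29,452. Book value $117,808.
Year 3: ⌊$117,808 × 200%/10⌋ = $23,561. Book value $94,247.
Year 4: ⌊$94,247 × 200%/10⌋ = $18,849. Book value $75,398.
Year 5: ⌊$75,398 × 200%/10⌋ = $15,079. Book value $60,319.
Year 6: ⌊$60,319 × 200%/10⌋ = $12,063. Book value $48,256.

$12,063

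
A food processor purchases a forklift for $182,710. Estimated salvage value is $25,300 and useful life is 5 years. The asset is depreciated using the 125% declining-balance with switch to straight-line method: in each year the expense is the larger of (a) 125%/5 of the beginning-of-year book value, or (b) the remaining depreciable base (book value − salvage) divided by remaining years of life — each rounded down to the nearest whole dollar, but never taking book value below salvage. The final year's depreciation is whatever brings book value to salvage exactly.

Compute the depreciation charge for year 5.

Depreciable base = $182,710 − $25,300 = $157,410.
Year 1: DB = ⌊$182,710 × 125%/5⌋ = $45,677; SL = ⌊$157,410/5⌋ = $31,482 → take DB $45,677. Book value $137,033.
Year 2: DB = ⌊$137,033 × 125%/5⌋ = $34,258; SL = ⌊$111,733/4⌋ = $27,933 → take DB $34,258. Book value $102,775.
Year 3: DB = ⌊$102,775 × 125%/5⌋ = $25,693; SL = ⌊$77,475/3⌋ = $25,825 → take SL $25,825. Book value $76,950.
Year 4: DB = ⌊$76,950 × 125%/5⌋ = $19,237; SL = ⌊$51,650/2⌋ = $25,825 → take SL $25,825. Book value $51,125.
Year 5 (final): $51,125 − $25,300 = $25,825. Book value $25,300.

$25,825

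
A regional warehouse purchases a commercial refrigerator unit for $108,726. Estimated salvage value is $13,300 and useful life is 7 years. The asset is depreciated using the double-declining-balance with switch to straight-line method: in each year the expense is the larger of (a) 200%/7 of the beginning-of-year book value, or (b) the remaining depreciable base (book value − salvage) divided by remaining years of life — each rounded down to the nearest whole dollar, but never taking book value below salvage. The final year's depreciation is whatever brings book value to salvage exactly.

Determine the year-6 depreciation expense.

Depreciable base = $108,726 − $13,300 = $95,426.
Year 1: DB = ⌊$108,726 × 200%/7⌋ = $31,064; SL = ⌊$95,426/7⌋ = $13,632 → take DB $31,064. Book value $77,662.
Year 2: DB = ⌊$77,662 × 200%/7⌋ = $22,189; SL = ⌊$64,362/6⌋ = $10,727 → take DB $22,189. Book value $55,473.
Year 3: DB = ⌊$55,473 × 200%/7⌋ = $15,849; SL = ⌊$42,173/5⌋ = $8,434 → take DB $15,849. Book value $39,624.
Year 4: DB = ⌊$39,624 × 200%/7⌋ = $11,321; SL = ⌊$26,324/4⌋ = $6,581 → take DB $11,321. Book value $28,303.
Year 5: DB = ⌊$28,303 × 200%/7⌋ = $8,086; SL = ⌊$15,003/3⌋ = $5,001 → take DB $8,086. Book value $20,217.
Year 6: DB = ⌊$20,217 × 200%/7⌋ = $5,776; SL = ⌊$6,917/2⌋ = $3,458 → take DB $5,776. Book value $14,441.

$5,776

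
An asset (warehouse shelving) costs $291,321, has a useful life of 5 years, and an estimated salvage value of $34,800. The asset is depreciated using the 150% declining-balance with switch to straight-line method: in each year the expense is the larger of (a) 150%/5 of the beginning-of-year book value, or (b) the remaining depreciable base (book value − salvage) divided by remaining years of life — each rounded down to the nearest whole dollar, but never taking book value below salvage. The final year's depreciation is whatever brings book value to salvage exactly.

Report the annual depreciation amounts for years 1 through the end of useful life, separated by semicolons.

$87,396; $61,177; $42,824; $32,562; $32,562

Depreciable base = $291,321 − $34,800 = $256,521.
Year 1: DB = ⌊$291,321 × 150%/5⌋ = $87,396; SL = ⌊$256,521/5⌋ = $51,304 → take DB $87,396. Book value $203,925.
Year 2: DB = ⌊$203,925 × 150%/5⌋ = $61,177; SL = ⌊$169,125/4⌋ = $42,281 → take DB $61,177. Book value $142,748.
Year 3: DB = ⌊$142,748 × 150%/5⌋ = $42,824; SL = ⌊$107,948/3⌋ = $35,982 → take DB $42,824. Book value $99,924.
Year 4: DB = ⌊$99,924 × 150%/5⌋ = $29,977; SL = ⌊$65,124/2⌋ = $32,562 → take SL $32,562. Book value $67,362.
Year 5 (final): $67,362 − $34,800 = $32,562. Book value $34,800.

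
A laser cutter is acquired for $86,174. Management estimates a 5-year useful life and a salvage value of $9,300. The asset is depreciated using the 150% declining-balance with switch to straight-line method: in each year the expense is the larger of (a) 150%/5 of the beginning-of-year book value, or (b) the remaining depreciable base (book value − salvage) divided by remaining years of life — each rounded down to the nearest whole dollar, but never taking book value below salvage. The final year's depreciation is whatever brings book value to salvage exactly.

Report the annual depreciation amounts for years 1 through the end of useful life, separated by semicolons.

$25,852; $18,096; $12,667; $10,129; $10,130

Depreciable base = $86,174 − $9,300 = $76,874.
Year 1: DB = ⌊$86,174 × 150%/5⌋ = $25,852; SL = ⌊$76,874/5⌋ = $15,374 → take DB $25,852. Book value $60,322.
Year 2: DB = ⌊$60,322 × 150%/5⌋ = $18,096; SL = ⌊$51,022/4⌋ = $12,755 → take DB $18,096. Book value $42,226.
Year 3: DB = ⌊$42,226 × 150%/5⌋ = $12,667; SL = ⌊$32,926/3⌋ = $10,975 → take DB $12,667. Book value $29,559.
Year 4: DB = ⌊$29,559 × 150%/5⌋ = $8,867; SL = ⌊$20,259/2⌋ = $10,129 → take SL $10,129. Book value $19,430.
Year 5 (final): $19,430 − $9,300 = $10,130. Book value $9,300.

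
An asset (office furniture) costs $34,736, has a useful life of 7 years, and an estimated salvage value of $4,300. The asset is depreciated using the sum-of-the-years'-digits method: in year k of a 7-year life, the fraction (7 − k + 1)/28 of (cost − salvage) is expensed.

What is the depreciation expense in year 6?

$2,174

Depreciable base = $34,736 − $4,300 = $30,436.
Sum of the years' digits = 7+6+5+4+3+2+1 = 28.
Year 1: $30,436 × 7/28 = $7,609. Book value $27,127.
Year 2: $30,436 × 6/28 = $6,522. Book value $20,605.
Year 3: $30,436 × 5/28 = $5,435. Book value $15,170.
Year 4: $30,436 × 4/28 = $4,348. Book value $10,822.
Year 5: $30,436 × 3/28 = $3,261. Book value $7,561.
Year 6: $30,436 × 2/28 = $2,174. Book value $5,387.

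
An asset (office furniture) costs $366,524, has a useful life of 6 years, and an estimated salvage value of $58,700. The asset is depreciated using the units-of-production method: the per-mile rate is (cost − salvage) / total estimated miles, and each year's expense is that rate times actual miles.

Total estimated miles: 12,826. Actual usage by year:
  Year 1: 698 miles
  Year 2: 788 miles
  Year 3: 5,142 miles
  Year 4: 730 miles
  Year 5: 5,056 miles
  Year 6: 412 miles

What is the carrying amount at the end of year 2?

Depreciable base = $366,524 − $58,700 = $307,824.
Rate = $307,824 / 12,826 miles = $24 per mile.
Year 1: 698 × $24 = $16,752. Book value $349,772.
Year 2: 788 × $24 = $18,912. Book value $330,860.

$330,860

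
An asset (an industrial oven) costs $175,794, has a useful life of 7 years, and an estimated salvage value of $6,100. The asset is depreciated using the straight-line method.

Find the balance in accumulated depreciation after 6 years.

$145,452

Depreciable base = $175,794 − $6,100 = $169,694.
Annual expense = $169,694 / 7 = $24,242.
End of year 1: book value $151,552.
End of year 2: book value $127,310.
End of year 3: book value $103,068.
End of year 4: book value $78,826.
End of year 5: book value $54,584.
End of year 6: book value $30,342.
Accumulated through year 6 = $175,794 − $30,342 = $145,452.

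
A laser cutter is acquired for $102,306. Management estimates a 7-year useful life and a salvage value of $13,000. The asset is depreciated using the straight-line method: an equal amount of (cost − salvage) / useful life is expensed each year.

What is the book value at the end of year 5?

Depreciable base = $102,306 − $13,000 = $89,306.
Annual expense = $89,306 / 7 = $12,758.
End of year 1: book value $89,548.
End of year 2: book value $76,790.
End of year 3: book value $64,032.
End of year 4: book value $51,274.
End of year 5: book value $38,516.

$38,516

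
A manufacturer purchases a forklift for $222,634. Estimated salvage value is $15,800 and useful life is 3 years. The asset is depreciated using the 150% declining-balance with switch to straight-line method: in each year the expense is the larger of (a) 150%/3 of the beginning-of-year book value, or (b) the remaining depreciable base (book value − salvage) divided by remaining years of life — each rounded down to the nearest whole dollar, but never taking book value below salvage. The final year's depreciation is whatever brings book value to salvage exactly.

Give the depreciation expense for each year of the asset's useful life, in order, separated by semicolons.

Depreciable base = $222,634 − $15,800 = $206,834.
Year 1: DB = ⌊$222,634 × 150%/3⌋ = $111,317; SL = ⌊$206,834/3⌋ = $68,944 → take DB $111,317. Book value $111,317.
Year 2: DB = ⌊$111,317 × 150%/3⌋ = $55,658; SL = ⌊$95,517/2⌋ = $47,758 → take DB $55,658. Book value $55,659.
Year 3 (final): $55,659 − $15,800 = $39,859. Book value $15,800.

$111,317; $55,658; $39,859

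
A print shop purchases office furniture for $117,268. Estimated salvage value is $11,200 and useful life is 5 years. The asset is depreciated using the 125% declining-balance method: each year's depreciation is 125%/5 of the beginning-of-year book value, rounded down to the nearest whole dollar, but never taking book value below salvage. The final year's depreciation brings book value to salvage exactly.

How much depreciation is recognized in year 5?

Depreciable base = $117,268 − $11,200 = $106,068.
Year 1: ⌊$117,268 × 125%/5⌋ = $29,317. Book value $87,951.
Year 2: ⌊$87,951 × 125%/5⌋ = $21,987. Book value $65,964.
Year 3: ⌊$65,964 × 125%/5⌋ = $16,491. Book value $49,473.
Year 4: ⌊$49,473 × 125%/5⌋ = $12,368. Book value $37,105.
Year 5 (final): $37,105 − $11,200 = $25,905. Book value $11,200.

$25,905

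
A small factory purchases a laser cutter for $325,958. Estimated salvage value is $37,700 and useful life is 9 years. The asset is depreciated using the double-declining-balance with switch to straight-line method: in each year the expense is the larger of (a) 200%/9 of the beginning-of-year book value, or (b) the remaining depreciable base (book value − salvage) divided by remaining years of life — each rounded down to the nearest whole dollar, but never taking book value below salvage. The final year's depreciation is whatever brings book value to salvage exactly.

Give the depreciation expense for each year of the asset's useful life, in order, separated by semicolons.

Depreciable base = $325,958 − $37,700 = $288,258.
Year 1: DB = ⌊$325,958 × 200%/9⌋ = $72,435; SL = ⌊$288,258/9⌋ = $32,028 → take DB $72,435. Book value $253,523.
Year 2: DB = ⌊$253,523 × 200%/9⌋ = $56,338; SL = ⌊$215,823/8⌋ = $26,977 → take DB $56,338. Book value $197,185.
Year 3: DB = ⌊$197,185 × 200%/9⌋ = $43,818; SL = ⌊$159,485/7⌋ = $22,783 → take DB $43,818. Book value $153,367.
Year 4: DB = ⌊$153,367 × 200%/9⌋ = $34,081; SL = ⌊$115,667/6⌋ = $19,277 → take DB $34,081. Book value $119,286.
Year 5: DB = ⌊$119,286 × 200%/9⌋ = $26,508; SL = ⌊$81,586/5⌋ = $16,317 → take DB $26,508. Book value $92,778.
Year 6: DB = ⌊$92,778 × 200%/9⌋ = $20,617; SL = ⌊$55,078/4⌋ = $13,769 → take DB $20,617. Book value $72,161.
Year 7: DB = ⌊$72,161 × 200%/9⌋ = $16,035; SL = ⌊$34,461/3⌋ = $11,487 → take DB $16,035. Book value $56,126.
Year 8: DB = ⌊$56,126 × 200%/9⌋ = $12,472; SL = ⌊$18,426/2⌋ = $9,213 → take DB $12,472. Book value $43,654.
Year 9 (final): $43,654 − $37,700 = $5,954. Book value $37,700.

$72,435; $56,338; $43,818; $34,081; $26,508; $20,617; $16,035; $12,472; $5,954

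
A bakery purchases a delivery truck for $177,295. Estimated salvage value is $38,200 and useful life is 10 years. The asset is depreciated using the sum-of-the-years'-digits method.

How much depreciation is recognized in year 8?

Depreciable base = $177,295 − $38,200 = $139,095.
Sum of the years' digits = 10+9+8+7+6+5+4+3+2+1 = 55.
Year 1: $139,095 × 10/55 = $25,290. Book value $152,005.
Year 2: $139,095 × 9/55 = $22,761. Book value $129,244.
Year 3: $139,095 × 8/55 = $20,232. Book value $109,012.
Year 4: $139,095 × 7/55 = $17,703. Book value $91,309.
Year 5: $139,095 × 6/55 = $15,174. Book value $76,135.
Year 6: $139,095 × 5/55 = $12,645. Book value $63,490.
Year 7: $139,095 × 4/55 = $10,116. Book value $53,374.
Year 8: $139,095 × 3/55 = $7,587. Book value $45,787.

$7,587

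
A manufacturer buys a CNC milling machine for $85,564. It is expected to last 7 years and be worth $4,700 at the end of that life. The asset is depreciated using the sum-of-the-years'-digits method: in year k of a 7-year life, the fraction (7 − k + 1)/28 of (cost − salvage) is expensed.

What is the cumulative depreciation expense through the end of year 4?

Depreciable base = $85,564 − $4,700 = $80,864.
Sum of the years' digits = 7+6+5+4+3+2+1 = 28.
Year 1: $80,864 × 7/28 = $20,216. Book value $65,348.
Year 2: $80,864 × 6/28 = $17,328. Book value $48,020.
Year 3: $80,864 × 5/28 = $14,440. Book value $33,580.
Year 4: $80,864 × 4/28 = $11,552. Book value $22,028.
Accumulated through year 4 = $85,564 − $22,028 = $63,536.

$63,536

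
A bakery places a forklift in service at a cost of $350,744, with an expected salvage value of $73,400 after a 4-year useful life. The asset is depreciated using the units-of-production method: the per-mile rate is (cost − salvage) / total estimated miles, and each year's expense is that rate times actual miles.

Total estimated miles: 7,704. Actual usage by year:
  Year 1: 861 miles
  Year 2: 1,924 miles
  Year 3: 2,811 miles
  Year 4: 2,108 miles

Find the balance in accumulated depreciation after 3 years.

Depreciable base = $350,744 − $73,400 = $277,344.
Rate = $277,344 / 7,704 miles = $36 per mile.
Year 1: 861 × $36 = $30,996. Book value $319,748.
Year 2: 1,924 × $36 = $69,264. Book value $250,484.
Year 3: 2,811 × $36 = $101,196. Book value $149,288.
Accumulated through year 3 = $350,744 − $149,288 = $201,456.

$201,456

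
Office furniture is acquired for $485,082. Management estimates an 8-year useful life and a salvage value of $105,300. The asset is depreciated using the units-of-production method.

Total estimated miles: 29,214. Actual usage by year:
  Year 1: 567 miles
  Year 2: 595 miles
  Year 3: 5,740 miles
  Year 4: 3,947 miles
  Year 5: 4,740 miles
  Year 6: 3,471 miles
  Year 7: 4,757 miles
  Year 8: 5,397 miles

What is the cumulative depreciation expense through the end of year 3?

Depreciable base = $485,082 − $105,300 = $379,782.
Rate = $379,782 / 29,214 miles = $13 per mile.
Year 1: 567 × $13 = $7,371. Book value $477,711.
Year 2: 595 × $13 = $7,735. Book value $469,976.
Year 3: 5,740 × $13 = $74,620. Book value $395,356.
Accumulated through year 3 = $485,082 − $395,356 = $89,726.

$89,726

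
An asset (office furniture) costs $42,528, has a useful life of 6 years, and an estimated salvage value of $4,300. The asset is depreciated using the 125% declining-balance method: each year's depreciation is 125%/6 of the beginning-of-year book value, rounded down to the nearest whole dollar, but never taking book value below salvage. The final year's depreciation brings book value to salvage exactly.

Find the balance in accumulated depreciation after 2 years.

Depreciable base = $42,528 − $4,300 = $38,228.
Year 1: ⌊$42,528 × 125%/6⌋ = $8,860. Book value $33,668.
Year 2: ⌊$33,668 × 125%/6⌋ = $7,014. Book value $26,654.
Accumulated through year 2 = $42,528 − $26,654 = $15,874.

$15,874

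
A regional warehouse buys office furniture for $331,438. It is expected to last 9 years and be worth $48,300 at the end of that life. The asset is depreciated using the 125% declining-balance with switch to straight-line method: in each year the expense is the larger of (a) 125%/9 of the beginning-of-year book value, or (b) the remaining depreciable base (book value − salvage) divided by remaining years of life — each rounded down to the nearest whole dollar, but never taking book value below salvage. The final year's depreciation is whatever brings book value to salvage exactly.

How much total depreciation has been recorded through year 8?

Depreciable base = $331,438 − $48,300 = $283,138.
Year 1: DB = ⌊$331,438 × 125%/9⌋ = $46,033; SL = ⌊$283,138/9⌋ = $31,459 → take DB $46,033. Book value $285,405.
Year 2: DB = ⌊$285,405 × 125%/9⌋ = $39,639; SL = ⌊$237,105/8⌋ = $29,638 → take DB $39,639. Book value $245,766.
Year 3: DB = ⌊$245,766 × 125%/9⌋ = $34,134; SL = ⌊$197,466/7⌋ = $28,209 → take DB $34,134. Book value $211,632.
Year 4: DB = ⌊$211,632 × 125%/9⌋ = $29,393; SL = ⌊$163,332/6⌋ = $27,222 → take DB $29,393. Book value $182,239.
Year 5: DB = ⌊$182,239 × 125%/9⌋ = $25,310; SL = ⌊$133,939/5⌋ = $26,787 → take SL $26,787. Book value $155,452.
Year 6: DB = ⌊$155,452 × 125%/9⌋ = $21,590; SL = ⌊$107,152/4⌋ = $26,788 → take SL $26,788. Book value $128,664.
Year 7: DB = ⌊$128,664 × 125%/9⌋ = $17,870; SL = ⌊$80,364/3⌋ = $26,788 → take SL $26,788. Book value $101,876.
Year 8: DB = ⌊$101,876 × 125%/9⌋ = $14,149; SL = ⌊$53,576/2⌋ = $26,788 → take SL $26,788. Book value $75,088.
Accumulated through year 8 = $331,438 − $75,088 = $256,350.

$256,350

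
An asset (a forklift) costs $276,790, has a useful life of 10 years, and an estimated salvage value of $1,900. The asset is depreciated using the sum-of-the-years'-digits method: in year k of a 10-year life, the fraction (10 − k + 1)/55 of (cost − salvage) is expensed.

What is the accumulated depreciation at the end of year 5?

$199,920

Depreciable base = $276,790 − $1,900 = $274,890.
Sum of the years' digits = 10+9+8+7+6+5+4+3+2+1 = 55.
Year 1: $274,890 × 10/55 = $49,980. Book value $226,810.
Year 2: $274,890 × 9/55 = $44,982. Book value $181,828.
Year 3: $274,890 × 8/55 = $39,984. Book value $141,844.
Year 4: $274,890 × 7/55 = $34,986. Book value $106,858.
Year 5: $274,890 × 6/55 = $29,988. Book value $76,870.
Accumulated through year 5 = $276,790 − $76,870 = $199,920.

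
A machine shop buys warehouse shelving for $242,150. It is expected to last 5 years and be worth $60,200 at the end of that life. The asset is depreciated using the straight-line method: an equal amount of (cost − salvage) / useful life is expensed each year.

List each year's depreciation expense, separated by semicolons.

Depreciable base = $242,150 − $60,200 = $181,950.
Annual expense = $181,950 / 5 = $36,390.
End of year 1: book value $205,760.
End of year 2: book value $169,370.
End of year 3: book value $132,980.
End of year 4: book value $96,590.
End of year 5: book value $60,200.

$36,390; $36,390; $36,390; $36,390; $36,390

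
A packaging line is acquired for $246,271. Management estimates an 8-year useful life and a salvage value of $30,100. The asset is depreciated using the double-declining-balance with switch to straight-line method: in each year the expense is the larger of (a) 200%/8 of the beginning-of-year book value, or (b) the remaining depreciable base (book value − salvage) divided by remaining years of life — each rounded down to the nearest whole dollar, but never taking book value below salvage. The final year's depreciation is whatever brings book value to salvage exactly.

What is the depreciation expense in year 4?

$25,974

Depreciable base = $246,271 − $30,100 = $216,171.
Year 1: DB = ⌊$246,271 × 200%/8⌋ = $61,567; SL = ⌊$216,171/8⌋ = $27,021 → take DB $61,567. Book value $184,704.
Year 2: DB = ⌊$184,704 × 200%/8⌋ = $46,176; SL = ⌊$154,604/7⌋ = $22,086 → take DB $46,176. Book value $138,528.
Year 3: DB = ⌊$138,528 × 200%/8⌋ = $34,632; SL = ⌊$108,428/6⌋ = $18,071 → take DB $34,632. Book value $103,896.
Year 4: DB = ⌊$103,896 × 200%/8⌋ = $25,974; SL = ⌊$73,796/5⌋ = $14,759 → take DB $25,974. Book value $77,922.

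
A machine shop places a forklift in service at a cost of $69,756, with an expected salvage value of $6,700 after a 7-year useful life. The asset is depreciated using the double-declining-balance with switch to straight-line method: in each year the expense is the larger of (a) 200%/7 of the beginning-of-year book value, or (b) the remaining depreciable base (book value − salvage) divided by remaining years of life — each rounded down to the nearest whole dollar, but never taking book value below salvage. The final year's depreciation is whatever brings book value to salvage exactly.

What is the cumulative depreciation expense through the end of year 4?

Depreciable base = $69,756 − $6,700 = $63,056.
Year 1: DB = ⌊$69,756 × 200%/7⌋ = $19,930; SL = ⌊$63,056/7⌋ = $9,008 → take DB $19,930. Book value $49,826.
Year 2: DB = ⌊$49,826 × 200%/7⌋ = $14,236; SL = ⌊$43,126/6⌋ = $7,187 → take DB $14,236. Book value $35,590.
Year 3: DB = ⌊$35,590 × 200%/7⌋ = $10,168; SL = ⌊$28,890/5⌋ = $5,778 → take DB $10,168. Book value $25,422.
Year 4: DB = ⌊$25,422 × 200%/7⌋ = $7,263; SL = ⌊$18,722/4⌋ = $4,680 → take DB $7,263. Book value $18,159.
Accumulated through year 4 = $69,756 − $18,159 = $51,597.

$51,597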